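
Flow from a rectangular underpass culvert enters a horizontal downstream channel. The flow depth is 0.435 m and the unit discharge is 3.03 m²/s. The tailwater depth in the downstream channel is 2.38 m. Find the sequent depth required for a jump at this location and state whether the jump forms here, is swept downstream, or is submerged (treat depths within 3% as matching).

y₂ = 1.87 m; the jump is submerged

V₁ = q/y₁ = 3.03/0.435 = 6.97 m/s. Fr₁ = V₁/√(g·y₁) = 6.97/√(9.81×0.435) = 3.37.
Conjugate-depth relation: y₂/y₁ = ½[√(1 + 8Fr₁²) − 1] = ½[√91.96 − 1] = 4.29.
y₂ = 4.29 × 0.435 = 1.87 m.
Tailwater y_tw = 2.38 m: y_tw > y₂, so the jump is submerged.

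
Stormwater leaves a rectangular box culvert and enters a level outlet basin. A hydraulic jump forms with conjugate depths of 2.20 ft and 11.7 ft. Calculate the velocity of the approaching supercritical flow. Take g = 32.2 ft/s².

For a rectangular channel the momentum equation gives q² = ½·g·y₁·y₂·(y₁ + y₂) = ½×32.2×2.20×11.7×13.9 = 5760.
q = √5760 = 75.9 ft²/s.
V₁ = q/y₁ = 75.9/2.20 = 34.5 ft/s.

V₁ = 34.5 ft/s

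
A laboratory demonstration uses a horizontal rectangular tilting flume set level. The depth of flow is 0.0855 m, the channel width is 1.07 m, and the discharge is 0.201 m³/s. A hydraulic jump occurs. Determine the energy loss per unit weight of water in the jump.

ΔE = 0.0524 m

q = Q/b = 0.201/1.07 = 0.188 m²/s; V₁ = q/y₁ = 2.20 m/s. Fr₁ = V₁/√(g·y₁) = 2.40.
By Bélanger, y₂/y₁ = ½[√(1 + 8Fr₁²) − 1] = ½[√47.04 − 1] = 2.93.
y₂ = 2.93 × 0.0855 = 0.250 m.
V₂ = q/y₂ = 0.188/0.250 = 0.750 m/s. E₁ = y₁ + V₁²/2g = 0.332 m; E₂ = y₂ + V₂²/2g = 0.279 m. ΔE = E₁ − E₂ = 0.0524 m.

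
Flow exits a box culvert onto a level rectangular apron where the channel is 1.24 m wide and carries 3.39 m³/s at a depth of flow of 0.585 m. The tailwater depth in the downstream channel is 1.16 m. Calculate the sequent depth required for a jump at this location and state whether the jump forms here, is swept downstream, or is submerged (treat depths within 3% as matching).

q = Q/b = 3.39/1.24 = 2.73 m²/s; V₁ = q/y₁ = 4.67 m/s. Fr₁ = V₁/√(g·y₁) = 1.95.
Bélanger equation: y₂/y₁ = ½[√(1 + 8Fr₁²) − 1] = ½[√31.44 − 1] = 2.30.
y₂ = 2.30 × 0.585 = 1.35 m.
Tailwater y_tw = 1.16 m: y_tw < y₂, so the jump is swept downstream.

y₂ = 1.35 m; the jump is swept downstream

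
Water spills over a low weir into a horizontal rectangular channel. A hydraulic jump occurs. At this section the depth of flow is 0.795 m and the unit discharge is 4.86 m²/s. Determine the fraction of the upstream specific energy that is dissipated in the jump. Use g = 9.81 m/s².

V₁ = q/y₁ = 4.86/0.795 = 6.11 m/s. Fr₁ = V₁/√(g·y₁) = 6.11/√(9.81×0.795) = 2.19.
Bélanger equation: y₂/y₁ = ½[√(1 + 8Fr₁²) − 1] = ½[√39.33 − 1] = 2.64.
y₂ = 2.64 × 0.795 = 2.10 m.
E₁ = y₁ + V₁²/2g = 2.70 m. ΔE = (y₂ − y₁)³/(4y₁y₂) = 0.330 m. ΔE/E₁ = 0.330/2.70 = 0.122.

ΔE/E₁ = 0.122 (12.2%)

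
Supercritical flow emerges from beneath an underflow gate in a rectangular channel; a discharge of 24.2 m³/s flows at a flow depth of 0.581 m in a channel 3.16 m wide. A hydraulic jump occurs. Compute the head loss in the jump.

q = Q/b = 24.2/3.16 = 7.66 m²/s; V₁ = q/y₁ = 13.2 m/s. Fr₁ = V₁/√(g·y₁) = 5.52.
Sequent-depth ratio: y₂/y₁ = ½[√(1 + 8Fr₁²) − 1] = ½[√244.9 − 1] = 7.32.
y₂ = 7.32 × 0.581 = 4.26 m.
Head loss: ΔE = (y₂ − y₁)³/(4y₁y₂) = (4.26 − 0.581)³/(4×0.581×4.26) = 49.6/9.89 = 5.02 m.

ΔE = 5.02 m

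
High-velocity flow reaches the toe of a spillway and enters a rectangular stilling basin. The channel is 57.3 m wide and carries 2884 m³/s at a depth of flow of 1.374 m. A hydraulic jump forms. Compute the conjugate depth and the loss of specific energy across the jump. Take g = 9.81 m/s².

q = Q/b = 2884/57.3 = 50.33 m²/s; V₁ = q/y₁ = 36.63 m/s. Fr₁ = V₁/√(g·y₁) = 9.978.
Sequent-depth ratio: y₂/y₁ = ½[√(1 + 8Fr₁²) − 1] = ½[√797.42 − 1] = 13.62.
y₂ = 13.62 × 1.374 = 18.71 m.
V₂ = q/y₂ = 50.33/18.71 = 2.690 m/s. E₁ = y₁ + V₁²/2g = 69.77 m; E₂ = y₂ + V₂²/2g = 19.08 m. ΔE = E₁ − E₂ = 50.68 m.

y₂ = 18.71 m; ΔE = 50.68 m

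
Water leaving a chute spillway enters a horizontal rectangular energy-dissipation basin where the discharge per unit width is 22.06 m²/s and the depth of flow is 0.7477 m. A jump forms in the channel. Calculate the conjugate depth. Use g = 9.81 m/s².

y₂ = 11.15 m

V₁ = q/y₁ = 22.06/0.7477 = 29.50 m/s. Fr₁ = V₁/√(g·y₁) = 29.50/√(9.81×0.7477) = 10.89.
From the momentum equation for a rectangular channel, y₂/y₁ = ½[√(1 + 8Fr₁²) − 1] = ½[√950.40 − 1] = 14.91.
y₂ = 14.91 × 0.7477 = 11.15 m.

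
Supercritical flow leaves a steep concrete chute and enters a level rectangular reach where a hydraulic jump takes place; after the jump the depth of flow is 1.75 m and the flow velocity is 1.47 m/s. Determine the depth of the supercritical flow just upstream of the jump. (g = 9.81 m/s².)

Fr₂ = V₂/√(g·y₂) = 1.47/√(9.81×1.75) = 0.355.
Applying the sequent-depth relation in reverse, y₁/y₂ = ½[√(1 + 8Fr₂²) − 1] = ½[√2.007 − 1] = 0.208.
y₁ = 0.208 × 1.75 = 0.365 m.

y₁ = 0.365 m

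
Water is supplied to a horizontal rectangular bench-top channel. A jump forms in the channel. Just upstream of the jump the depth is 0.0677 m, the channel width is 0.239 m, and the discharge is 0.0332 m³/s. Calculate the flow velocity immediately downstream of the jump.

V₂ = 0.663 m/s

q = Q/b = 0.0332/0.239 = 0.139 m²/s; V₁ = q/y₁ = 2.05 m/s. Fr₁ = V₁/√(g·y₁) = 2.52.
By Bélanger, y₂/y₁ = ½[√(1 + 8Fr₁²) − 1] = ½[√51.71 − 1] = 3.10.
y₂ = 3.10 × 0.0677 = 0.210 m.
V₂ = q/y₂ = 0.139/0.210 = 0.663 m/s.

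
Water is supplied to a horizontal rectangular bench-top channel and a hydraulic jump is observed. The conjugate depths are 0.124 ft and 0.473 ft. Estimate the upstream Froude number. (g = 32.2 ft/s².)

For a rectangular channel the momentum equation gives q² = ½·g·y₁·y₂·(y₁ + y₂) = ½×32.2×0.124×0.473×0.597 = 0.564.
q = √0.564 = 0.751 ft²/s.
V₁ = q/y₁ = 6.06 ft/s; Fr₁ = V₁/√(g·y₁) = 3.03.

Fr₁ = 3.03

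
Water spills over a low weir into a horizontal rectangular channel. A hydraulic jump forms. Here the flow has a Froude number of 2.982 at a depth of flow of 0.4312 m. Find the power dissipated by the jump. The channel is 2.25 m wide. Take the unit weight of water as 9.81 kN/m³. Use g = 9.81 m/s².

P = 34.80 kW

Fr₁ = 2.982 (given).
Sequent-depth ratio: y₂/y₁ = ½[√(1 + 8Fr₁²) − 1] = ½[√72.139 − 1] = 3.747.
y₂ = 3.747 × 0.4312 = 1.616 m.
Head loss: ΔE = (y₂ − y₁)³/(4y₁y₂) = (1.616 − 0.4312)³/(4×0.4312×1.616) = 1.661/2.787 = 0.5962 m.
V₁ = Fr₁·√(g·y₁) = 2.982×√(9.81×0.4312) = 6.133 m/s; q = V₁·y₁ = 2.645 m²/s. Q = q·b = 2.645 × 2.25 = 5.950 m³/s. P = γ·Q·ΔE = 9.81 × 5.950 × 0.5962 = 34.80 kW.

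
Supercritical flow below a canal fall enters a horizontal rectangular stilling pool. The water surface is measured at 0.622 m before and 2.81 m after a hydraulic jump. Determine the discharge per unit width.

For a rectangular channel the momentum equation gives q² = ½·g·y₁·y₂·(y₁ + y₂) = ½×9.81×0.622×2.81×3.43 = 29.4.
q = √29.4 = 5.42 m²/s.

q = 5.42 m²/s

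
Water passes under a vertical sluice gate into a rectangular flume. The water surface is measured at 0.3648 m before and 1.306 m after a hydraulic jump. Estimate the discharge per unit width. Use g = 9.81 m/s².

q = 1.976 m²/s

For a rectangular channel the momentum equation gives q² = ½·g·y₁·y₂·(y₁ + y₂) = ½×9.81×0.3648×1.306×1.671 = 3.904.
q = √3.904 = 1.976 m²/s.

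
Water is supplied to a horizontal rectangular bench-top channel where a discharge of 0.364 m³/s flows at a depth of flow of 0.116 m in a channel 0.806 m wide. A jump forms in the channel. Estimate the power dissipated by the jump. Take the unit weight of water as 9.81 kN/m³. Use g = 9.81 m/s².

P = 1.11 kW

q = Q/b = 0.364/0.806 = 0.452 m²/s; V₁ = q/y₁ = 3.89 m/s. Fr₁ = V₁/√(g·y₁) = 3.65.
From the momentum equation for a rectangular channel, y₂/y₁ = ½[√(1 + 8Fr₁²) − 1] = ½[√107.6 − 1] = 4.69.
y₂ = 4.69 × 0.116 = 0.544 m.
Head loss: ΔE = (y₂ − y₁)³/(4y₁y₂) = (0.544 − 0.116)³/(4×0.116×0.544) = 0.0781/0.252 = 0.310 m.
P = γ·Q·ΔE = 9.81 × 0.364 × 0.310 = 1.11 kW.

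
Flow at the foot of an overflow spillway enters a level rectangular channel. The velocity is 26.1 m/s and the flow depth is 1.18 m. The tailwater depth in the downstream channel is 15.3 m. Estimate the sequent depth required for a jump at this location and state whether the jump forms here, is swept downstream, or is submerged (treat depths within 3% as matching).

Fr₁ = V₁/√(g·y₁) = 26.1/√(9.81×1.18) = 7.67.
Sequent-depth ratio: y₂/y₁ = ½[√(1 + 8Fr₁²) − 1] = ½[√471.8 − 1] = 10.4.
y₂ = 10.4 × 1.18 = 12.2 m.
Tailwater y_tw = 15.3 m: y_tw > y₂, so the jump is submerged.

y₂ = 12.2 m; the jump is submerged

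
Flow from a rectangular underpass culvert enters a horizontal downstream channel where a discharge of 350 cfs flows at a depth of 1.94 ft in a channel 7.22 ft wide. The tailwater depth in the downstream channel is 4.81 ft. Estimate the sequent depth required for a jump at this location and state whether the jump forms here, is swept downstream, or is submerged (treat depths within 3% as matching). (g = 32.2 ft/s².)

y₂ = 7.76 ft; the jump is swept downstream

q = Q/b = 350/7.22 = 48.5 ft²/s; V₁ = q/y₁ = 25.0 ft/s. Fr₁ = V₁/√(g·y₁) = 3.16.
Sequent-depth ratio: y₂/y₁ = ½[√(1 + 8Fr₁²) − 1] = ½[√80.96 − 1] = 4.00.
y₂ = 4.00 × 1.94 = 7.76 ft.
Tailwater y_tw = 4.81 ft: y_tw < y₂, so the jump is swept downstream.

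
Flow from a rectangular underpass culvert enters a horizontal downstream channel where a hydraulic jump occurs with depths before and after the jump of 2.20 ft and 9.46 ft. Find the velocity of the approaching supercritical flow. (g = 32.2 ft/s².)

V₁ = 28.4 ft/s

For a rectangular channel the momentum equation gives q² = ½·g·y₁·y₂·(y₁ + y₂) = ½×32.2×2.20×9.46×11.7 = 3907.
q = √3907 = 62.5 ft²/s.
V₁ = q/y₁ = 62.5/2.20 = 28.4 ft/s.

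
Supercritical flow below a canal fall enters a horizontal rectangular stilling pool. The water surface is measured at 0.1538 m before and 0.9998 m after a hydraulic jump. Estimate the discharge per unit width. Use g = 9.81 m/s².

For a rectangular channel the momentum equation gives q² = ½·g·y₁·y₂·(y₁ + y₂) = ½×9.81×0.1538×0.9998×1.154 = 0.8701.
q = √0.8701 = 0.9328 m²/s.

q = 0.9328 m²/s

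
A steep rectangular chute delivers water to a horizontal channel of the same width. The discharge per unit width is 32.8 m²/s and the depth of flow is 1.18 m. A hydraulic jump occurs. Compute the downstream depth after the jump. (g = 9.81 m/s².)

y₂ = 13.1 m

V₁ = q/y₁ = 32.8/1.18 = 27.8 m/s. Fr₁ = V₁/√(g·y₁) = 27.8/√(9.81×1.18) = 8.17.
Bélanger equation: y₂/y₁ = ½[√(1 + 8Fr₁²) − 1] = ½[√535.0 − 1] = 11.1.
y₂ = 11.1 × 1.18 = 13.1 m.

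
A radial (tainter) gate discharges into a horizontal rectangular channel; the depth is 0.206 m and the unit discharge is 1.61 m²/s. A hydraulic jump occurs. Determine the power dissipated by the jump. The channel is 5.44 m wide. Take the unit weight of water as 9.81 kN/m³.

P = 151 kW

V₁ = q/y₁ = 1.61/0.206 = 7.82 m/s. Fr₁ = V₁/√(g·y₁) = 7.82/√(9.81×0.206) = 5.50.
From the momentum equation for a rectangular channel, y₂/y₁ = ½[√(1 + 8Fr₁²) − 1] = ½[√242.8 − 1] = 7.29.
y₂ = 7.29 × 0.206 = 1.50 m.
V₂ = q/y₂ = 1.61/1.50 = 1.07 m/s. E₁ = y₁ + V₁²/2g = 3.32 m; E₂ = y₂ + V₂²/2g = 1.56 m. ΔE = E₁ − E₂ = 1.76 m.
Q = q·b = 1.61 × 5.44 = 8.76 m³/s. P = γ·Q·ΔE = 9.81 × 8.76 × 1.76 = 151 kW.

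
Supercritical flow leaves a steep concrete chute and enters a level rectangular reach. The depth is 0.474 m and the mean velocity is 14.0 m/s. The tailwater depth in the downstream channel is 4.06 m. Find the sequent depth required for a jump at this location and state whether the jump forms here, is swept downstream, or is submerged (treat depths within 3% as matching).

Fr₁ = V₁/√(g·y₁) = 14.0/√(9.81×0.474) = 6.49.
From the momentum equation for a rectangular channel, y₂/y₁ = ½[√(1 + 8Fr₁²) − 1] = ½[√338.2 − 1] = 8.70.
y₂ = 8.70 × 0.474 = 4.12 m.
Tailwater y_tw = 4.06 m: y_tw ≈ y₂, so the jump forms here.

y₂ = 4.12 m; the jump forms here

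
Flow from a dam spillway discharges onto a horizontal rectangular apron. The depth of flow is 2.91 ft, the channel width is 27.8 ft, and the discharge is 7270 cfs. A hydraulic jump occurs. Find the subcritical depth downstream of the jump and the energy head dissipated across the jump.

y₂ = 36.8 ft; ΔE = 90.7 ft

q = Q/b = 7270/27.8 = 262 ft²/s; V₁ = q/y₁ = 89.9 ft/s. Fr₁ = V₁/√(g·y₁) = 9.28.
Sequent-depth ratio: y₂/y₁ = ½[√(1 + 8Fr₁²) − 1] = ½[√690.5 − 1] = 12.6.
y₂ = 12.6 × 2.91 = 36.8 ft.
Head loss: ΔE = (y₂ − y₁)³/(4y₁y₂) = (36.8 − 2.91)³/(4×2.91×36.8) = 38850/428 = 90.7 ft.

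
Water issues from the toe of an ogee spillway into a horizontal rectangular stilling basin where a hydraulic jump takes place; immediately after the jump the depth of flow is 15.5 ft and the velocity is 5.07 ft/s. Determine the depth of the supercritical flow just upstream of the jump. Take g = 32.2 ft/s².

y₁ = 1.46 ft

Fr₂ = V₂/√(g·y₂) = 5.07/√(32.2×15.5) = 0.227.
The Bélanger relation is symmetric: y₁/y₂ = ½[√(1 + 8Fr₂²) − 1] = ½[√1.412 − 1] = 0.0941.
y₁ = 0.0941 × 15.5 = 1.46 ft.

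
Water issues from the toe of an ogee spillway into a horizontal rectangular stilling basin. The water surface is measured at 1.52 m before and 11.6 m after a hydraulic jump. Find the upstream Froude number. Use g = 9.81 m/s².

Fr₁ = 5.74

For a rectangular channel the momentum equation gives q² = ½·g·y₁·y₂·(y₁ + y₂) = ½×9.81×1.52×11.6×13.1 = 1135.
q = √1135 = 33.7 m²/s.
V₁ = q/y₁ = 22.2 m/s; Fr₁ = V₁/√(g·y₁) = 5.74.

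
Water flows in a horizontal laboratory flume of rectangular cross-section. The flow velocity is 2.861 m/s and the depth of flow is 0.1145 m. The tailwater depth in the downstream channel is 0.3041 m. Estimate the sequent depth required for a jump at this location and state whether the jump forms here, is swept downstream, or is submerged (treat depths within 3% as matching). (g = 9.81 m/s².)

y₂ = 0.3836 m; the jump is swept downstream

Fr₁ = V₁/√(g·y₁) = 2.861/√(9.81×0.1145) = 2.699.
From the momentum equation for a rectangular channel, y₂/y₁ = ½[√(1 + 8Fr₁²) − 1] = ½[√59.298 − 1] = 3.350.
y₂ = 3.350 × 0.1145 = 0.3836 m.
Tailwater y_tw = 0.3041 m: y_tw < y₂, so the jump is swept downstream.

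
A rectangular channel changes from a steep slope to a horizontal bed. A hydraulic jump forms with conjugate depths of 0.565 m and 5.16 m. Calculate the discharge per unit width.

For a rectangular channel the momentum equation gives q² = ½·g·y₁·y₂·(y₁ + y₂) = ½×9.81×0.565×5.16×5.72 = 81.9.
q = √81.9 = 9.05 m²/s.

q = 9.05 m²/s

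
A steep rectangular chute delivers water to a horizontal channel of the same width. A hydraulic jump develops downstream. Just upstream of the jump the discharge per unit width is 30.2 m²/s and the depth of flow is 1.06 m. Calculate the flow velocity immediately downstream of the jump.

V₁ = q/y₁ = 30.2/1.06 = 28.5 m/s. Fr₁ = V₁/√(g·y₁) = 28.5/√(9.81×1.06) = 8.84.
Bélanger equation: y₂/y₁ = ½[√(1 + 8Fr₁²) − 1] = ½[√625.5 − 1] = 12.0.
y₂ = 12.0 × 1.06 = 12.7 m.
V₂ = q/y₂ = 30.2/12.7 = 2.37 m/s.

V₂ = 2.37 m/s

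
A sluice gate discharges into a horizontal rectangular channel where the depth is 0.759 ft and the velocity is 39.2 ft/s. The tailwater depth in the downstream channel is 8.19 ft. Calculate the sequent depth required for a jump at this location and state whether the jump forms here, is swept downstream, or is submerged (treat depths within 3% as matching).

Fr₁ = V₁/√(g·y₁) = 39.2/√(32.2×0.759) = 7.93.
By Bélanger, y₂/y₁ = ½[√(1 + 8Fr₁²) − 1] = ½[√504.0 − 1] = 10.7.
y₂ = 10.7 × 0.759 = 8.14 ft.
Tailwater y_tw = 8.19 ft: y_tw ≈ y₂, so the jump forms here.

y₂ = 8.14 ft; the jump forms here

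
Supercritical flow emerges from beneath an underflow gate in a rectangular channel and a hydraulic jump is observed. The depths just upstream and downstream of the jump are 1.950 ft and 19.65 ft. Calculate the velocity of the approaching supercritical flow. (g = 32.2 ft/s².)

V₁ = 59.20 ft/s

For a rectangular channel the momentum equation gives q² = ½·g·y₁·y₂·(y₁ + y₂) = ½×32.2×1.950×19.65×21.60 = 13325.
q = √13325 = 115.4 ft²/s.
V₁ = q/y₁ = 115.4/1.950 = 59.20 ft/s.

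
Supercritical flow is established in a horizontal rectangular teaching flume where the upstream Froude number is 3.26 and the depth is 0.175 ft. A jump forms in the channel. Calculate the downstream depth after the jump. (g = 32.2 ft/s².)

y₂ = 0.724 ft

Fr₁ = 3.26 (given).
Conjugate-depth relation: y₂/y₁ = ½[√(1 + 8Fr₁²) − 1] = ½[√86.02 − 1] = 4.14.
y₂ = 4.14 × 0.175 = 0.724 ft.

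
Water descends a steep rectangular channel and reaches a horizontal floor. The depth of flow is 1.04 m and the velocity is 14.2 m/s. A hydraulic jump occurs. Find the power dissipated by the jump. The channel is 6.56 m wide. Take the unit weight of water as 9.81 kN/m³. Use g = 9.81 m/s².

P = 4726 kW

Fr₁ = V₁/√(g·y₁) = 14.2/√(9.81×1.04) = 4.45.
From the momentum equation for a rectangular channel, y₂/y₁ = ½[√(1 + 8Fr₁²) − 1] = ½[√159.1 − 1] = 5.81.
y₂ = 5.81 × 1.04 = 6.04 m.
Head loss: ΔE = (y₂ − y₁)³/(4y₁y₂) = (6.04 − 1.04)³/(4×1.04×6.04) = 125/25.1 = 4.97 m.
q = V₁·y₁ = 14.2 × 1.04 = 14.8 m²/s. Q = q·b = 14.8 × 6.56 = 96.9 m³/s. P = γ·Q·ΔE = 9.81 × 96.9 × 4.97 = 4726 kW.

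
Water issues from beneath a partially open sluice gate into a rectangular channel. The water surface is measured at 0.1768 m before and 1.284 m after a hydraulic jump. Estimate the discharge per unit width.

For a rectangular channel the momentum equation gives q² = ½·g·y₁·y₂·(y₁ + y₂) = ½×9.81×0.1768×1.284×1.461 = 1.627.
q = √1.627 = 1.275 m²/s.

q = 1.275 m²/s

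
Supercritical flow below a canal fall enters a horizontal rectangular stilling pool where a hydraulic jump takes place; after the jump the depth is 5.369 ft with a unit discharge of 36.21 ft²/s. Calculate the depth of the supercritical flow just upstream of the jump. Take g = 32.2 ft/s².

V₂ = q/y₂ = 36.21/5.369 = 6.744 ft/s; Fr₂ = V₂/√(g·y₂) = 0.5129.
From the momentum equation (using Fr₂), y₁/y₂ = ½[√(1 + 8Fr₂²) − 1] = ½[√3.1048 − 1] = 0.3810.
y₁ = 0.3810 × 5.369 = 2.046 ft.

y₁ = 2.046 ft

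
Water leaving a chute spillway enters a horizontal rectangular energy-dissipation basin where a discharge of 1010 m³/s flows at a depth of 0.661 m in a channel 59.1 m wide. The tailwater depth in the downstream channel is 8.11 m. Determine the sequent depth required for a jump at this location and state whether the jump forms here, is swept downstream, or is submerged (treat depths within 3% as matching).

q = Q/b = 1010/59.1 = 17.1 m²/s; V₁ = q/y₁ = 25.9 m/s. Fr₁ = V₁/√(g·y₁) = 10.2.
Bélanger equation: y₂/y₁ = ½[√(1 + 8Fr₁²) − 1] = ½[√825.7 − 1] = 13.9.
y₂ = 13.9 × 0.661 = 9.17 m.
Tailwater y_tw = 8.11 m: y_tw < y₂, so the jump is swept downstream.

y₂ = 9.17 m; the jump is swept downstream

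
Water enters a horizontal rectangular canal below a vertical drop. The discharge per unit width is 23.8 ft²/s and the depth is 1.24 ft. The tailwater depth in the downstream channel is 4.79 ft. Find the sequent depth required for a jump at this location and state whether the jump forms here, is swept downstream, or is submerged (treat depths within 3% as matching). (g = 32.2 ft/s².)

y₂ = 4.74 ft; the jump forms here

V₁ = q/y₁ = 23.8/1.24 = 19.2 ft/s. Fr₁ = V₁/√(g·y₁) = 19.2/√(32.2×1.24) = 3.04.
Conjugate-depth relation: y₂/y₁ = ½[√(1 + 8Fr₁²) − 1] = ½[√74.81 − 1] = 3.82.
y₂ = 3.82 × 1.24 = 4.74 ft.
Tailwater y_tw = 4.79 ft: y_tw ≈ y₂, so the jump forms here.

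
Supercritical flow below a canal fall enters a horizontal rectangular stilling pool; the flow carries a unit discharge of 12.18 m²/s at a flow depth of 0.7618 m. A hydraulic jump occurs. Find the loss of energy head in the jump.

ΔE = 7.644 m

V₁ = q/y₁ = 12.18/0.7618 = 15.99 m/s. Fr₁ = V₁/√(g·y₁) = 15.99/√(9.81×0.7618) = 5.849.
From the momentum equation for a rectangular channel, y₂/y₁ = ½[√(1 + 8Fr₁²) − 1] = ½[√274.65 − 1] = 7.786.
y₂ = 7.786 × 0.7618 = 5.932 m.
Head loss: ΔE = (y₂ − y₁)³/(4y₁y₂) = (5.932 − 0.7618)³/(4×0.7618×5.932) = 138.2/18.07 = 7.644 m.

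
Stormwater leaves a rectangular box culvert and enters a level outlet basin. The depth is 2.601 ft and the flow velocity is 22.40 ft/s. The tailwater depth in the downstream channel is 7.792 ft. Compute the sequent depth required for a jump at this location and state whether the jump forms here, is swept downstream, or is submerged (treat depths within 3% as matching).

y₂ = 7.796 ft; the jump forms here

Fr₁ = V₁/√(g·y₁) = 22.40/√(32.2×2.601) = 2.448.
By Bélanger, y₂/y₁ = ½[√(1 + 8Fr₁²) − 1] = ½[√48.928 − 1] = 2.997.
y₂ = 2.997 × 2.601 = 7.796 ft.
Tailwater y_tw = 7.792 ft: y_tw ≈ y₂, so the jump forms here.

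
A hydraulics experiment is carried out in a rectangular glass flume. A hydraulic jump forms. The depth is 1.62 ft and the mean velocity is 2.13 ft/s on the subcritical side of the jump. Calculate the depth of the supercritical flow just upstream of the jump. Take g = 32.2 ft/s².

y₁ = 0.245 ft

Fr₂ = V₂/√(g·y₂) = 2.13/√(32.2×1.62) = 0.295.
Applying the sequent-depth relation in reverse, y₁/y₂ = ½[√(1 + 8Fr₂²) − 1] = ½[√1.696 − 1] = 0.151.
y₁ = 0.151 × 1.62 = 0.245 ft.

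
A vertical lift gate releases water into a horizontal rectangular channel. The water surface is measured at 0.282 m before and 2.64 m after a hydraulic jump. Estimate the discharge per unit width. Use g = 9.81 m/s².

q = 3.27 m²/s

For a rectangular channel the momentum equation gives q² = ½·g·y₁·y₂·(y₁ + y₂) = ½×9.81×0.282×2.64×2.92 = 10.7.
q = √10.7 = 3.27 m²/s.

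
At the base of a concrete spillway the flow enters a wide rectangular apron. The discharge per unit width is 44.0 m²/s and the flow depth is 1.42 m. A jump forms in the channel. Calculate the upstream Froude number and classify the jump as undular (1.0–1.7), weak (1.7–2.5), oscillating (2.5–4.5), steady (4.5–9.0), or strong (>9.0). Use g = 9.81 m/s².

V₁ = q/y₁ = 44.0/1.42 = 31.0 m/s. Fr₁ = V₁/√(g·y₁) = 31.0/√(9.81×1.42) = 8.30.
Fr₁ = 8.30 lies in the steady range.

Fr₁ = 8.30; steady jump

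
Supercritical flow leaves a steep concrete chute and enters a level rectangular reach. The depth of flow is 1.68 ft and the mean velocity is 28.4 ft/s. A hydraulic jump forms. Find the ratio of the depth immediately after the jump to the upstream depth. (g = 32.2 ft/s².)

Fr₁ = V₁/√(g·y₁) = 28.4/√(32.2×1.68) = 3.86.
Sequent-depth ratio: y₂/y₁ = ½[√(1 + 8Fr₁²) − 1] = ½[√120.3 − 1] = 4.98.

y₂/y₁ = 4.98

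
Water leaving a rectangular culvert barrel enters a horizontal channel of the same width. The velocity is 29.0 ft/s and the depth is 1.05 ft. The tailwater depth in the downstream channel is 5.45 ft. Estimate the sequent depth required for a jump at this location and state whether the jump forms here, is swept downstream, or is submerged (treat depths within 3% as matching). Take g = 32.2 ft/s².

Fr₁ = V₁/√(g·y₁) = 29.0/√(32.2×1.05) = 4.99.
Bélanger equation: y₂/y₁ = ½[√(1 + 8Fr₁²) − 1] = ½[√200.0 − 1] = 6.57.
y₂ = 6.57 × 1.05 = 6.90 ft.
Tailwater y_tw = 5.45 ft: y_tw < y₂, so the jump is swept downstream.

y₂ = 6.90 ft; the jump is swept downstream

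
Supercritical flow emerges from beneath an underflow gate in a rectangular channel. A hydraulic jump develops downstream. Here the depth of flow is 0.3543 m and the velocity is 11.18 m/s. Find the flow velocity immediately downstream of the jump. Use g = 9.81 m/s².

V₂ = 1.398 m/s

Fr₁ = V₁/√(g·y₁) = 11.18/√(9.81×0.3543) = 5.997.
By Bélanger, y₂/y₁ = ½[√(1 + 8Fr₁²) − 1] = ½[√288.70 − 1] = 7.996.
y₂ = 7.996 × 0.3543 = 2.833 m.
q = V₁·y₁ = 11.18 × 0.3543 = 3.961 m²/s.
V₂ = q/y₂ = 3.961/2.833 = 1.398 m/s.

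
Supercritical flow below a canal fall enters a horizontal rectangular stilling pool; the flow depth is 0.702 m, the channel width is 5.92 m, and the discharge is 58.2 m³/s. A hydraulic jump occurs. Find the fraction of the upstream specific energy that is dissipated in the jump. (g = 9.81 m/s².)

ΔE/E₁ = 0.518 (51.8%)

q = Q/b = 58.2/5.92 = 9.83 m²/s; V₁ = q/y₁ = 14.0 m/s. Fr₁ = V₁/√(g·y₁) = 5.34.
From the momentum equation for a rectangular channel, y₂/y₁ = ½[√(1 + 8Fr₁²) − 1] = ½[√228.8 − 1] = 7.06.
y₂ = 7.06 × 0.702 = 4.96 m.
E₁ = y₁ + V₁²/2g = 10.7 m. ΔE = (y₂ − y₁)³/(4y₁y₂) = 5.54 m. ΔE/E₁ = 5.54/10.7 = 0.518.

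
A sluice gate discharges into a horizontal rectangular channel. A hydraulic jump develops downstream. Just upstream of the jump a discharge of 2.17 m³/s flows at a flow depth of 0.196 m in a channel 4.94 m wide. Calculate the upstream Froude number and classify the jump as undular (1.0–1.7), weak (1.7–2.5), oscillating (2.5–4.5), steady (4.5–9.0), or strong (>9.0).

Fr₁ = 1.62; undular jump

q = Q/b = 2.17/4.94 = 0.439 m²/s; V₁ = q/y₁ = 2.24 m/s. Fr₁ = V₁/√(g·y₁) = 1.62.
Fr₁ = 1.62 lies in the undular range.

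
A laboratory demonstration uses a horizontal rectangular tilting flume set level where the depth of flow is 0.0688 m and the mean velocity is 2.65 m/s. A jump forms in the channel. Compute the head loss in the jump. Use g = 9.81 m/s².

ΔE = 0.124 m

Fr₁ = V₁/√(g·y₁) = 2.65/√(9.81×0.0688) = 3.23.
Bélanger equation: y₂/y₁ = ½[√(1 + 8Fr₁²) − 1] = ½[√84.24 − 1] = 4.09.
y₂ = 4.09 × 0.0688 = 0.281 m.
q = V₁·y₁ = 2.65 × 0.0688 = 0.182 m²/s. V₂ = q/y₂ = 0.182/0.281 = 0.648 m/s. E₁ = y₁ + V₁²/2g = 0.427 m; E₂ = y₂ + V₂²/2g = 0.303 m. ΔE = E₁ − E₂ = 0.124 m.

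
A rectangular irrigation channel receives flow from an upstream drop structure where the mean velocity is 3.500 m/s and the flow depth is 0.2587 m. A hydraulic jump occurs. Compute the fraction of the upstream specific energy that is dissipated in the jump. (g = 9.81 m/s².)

ΔE/E₁ = 0.124 (12.4%)

Fr₁ = V₁/√(g·y₁) = 3.500/√(9.81×0.2587) = 2.197.
By Bélanger, y₂/y₁ = ½[√(1 + 8Fr₁²) − 1] = ½[√39.615 − 1] = 2.647.
y₂ = 2.647 × 0.2587 = 0.6848 m.
E₁ = y₁ + V₁²/2g = 0.8831 m. ΔE = (y₂ − y₁)³/(4y₁y₂) = 0.1092 m. ΔE/E₁ = 0.1092/0.8831 = 0.124.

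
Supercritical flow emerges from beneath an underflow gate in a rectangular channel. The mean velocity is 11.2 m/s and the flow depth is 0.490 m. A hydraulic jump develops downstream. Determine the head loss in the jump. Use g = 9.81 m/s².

ΔE = 3.44 m

Fr₁ = V₁/√(g·y₁) = 11.2/√(9.81×0.490) = 5.11.
Conjugate-depth relation: y₂/y₁ = ½[√(1 + 8Fr₁²) − 1] = ½[√209.8 − 1] = 6.74.
y₂ = 6.74 × 0.490 = 3.30 m.
q = V₁·y₁ = 11.2 × 0.490 = 5.49 m²/s. V₂ = q/y₂ = 5.49/3.30 = 1.66 m/s. E₁ = y₁ + V₁²/2g = 6.88 m; E₂ = y₂ + V₂²/2g = 3.44 m. ΔE = E₁ − E₂ = 3.44 m.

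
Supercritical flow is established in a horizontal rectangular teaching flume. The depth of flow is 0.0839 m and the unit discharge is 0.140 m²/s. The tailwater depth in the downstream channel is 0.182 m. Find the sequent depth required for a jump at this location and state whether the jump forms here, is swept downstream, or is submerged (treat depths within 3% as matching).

V₁ = q/y₁ = 0.140/0.0839 = 1.67 m/s. Fr₁ = V₁/√(g·y₁) = 1.67/√(9.81×0.0839) = 1.84.
From the momentum equation for a rectangular channel, y₂/y₁ = ½[√(1 + 8Fr₁²) − 1] = ½[√28.06 − 1] = 2.15.
y₂ = 2.15 × 0.0839 = 0.180 m.
Tailwater y_tw = 0.182 m: y_tw ≈ y₂, so the jump forms here.

y₂ = 0.180 m; the jump forms here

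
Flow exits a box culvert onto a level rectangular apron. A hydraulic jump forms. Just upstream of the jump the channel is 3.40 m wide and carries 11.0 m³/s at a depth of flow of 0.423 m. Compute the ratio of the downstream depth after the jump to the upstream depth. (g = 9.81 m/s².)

q = Q/b = 11.0/3.40 = 3.24 m²/s; V₁ = q/y₁ = 7.65 m/s. Fr₁ = V₁/√(g·y₁) = 3.75.
Conjugate-depth relation: y₂/y₁ = ½[√(1 + 8Fr₁²) − 1] = ½[√113.8 − 1] = 4.83.

y₂/y₁ = 4.83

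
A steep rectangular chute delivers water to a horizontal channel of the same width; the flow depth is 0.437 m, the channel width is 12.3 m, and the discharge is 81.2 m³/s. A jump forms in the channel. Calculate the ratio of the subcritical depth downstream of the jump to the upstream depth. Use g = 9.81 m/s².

q = Q/b = 81.2/12.3 = 6.60 m²/s; V₁ = q/y₁ = 15.1 m/s. Fr₁ = V₁/√(g·y₁) = 7.30.
Conjugate-depth relation: y₂/y₁ = ½[√(1 + 8Fr₁²) − 1] = ½[√426.9 − 1] = 9.83.

y₂/y₁ = 9.83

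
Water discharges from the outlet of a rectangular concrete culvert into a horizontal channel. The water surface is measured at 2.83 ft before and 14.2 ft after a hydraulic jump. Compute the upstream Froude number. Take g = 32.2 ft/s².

Fr₁ = 3.89

For a rectangular channel the momentum equation gives q² = ½·g·y₁·y₂·(y₁ + y₂) = ½×32.2×2.83×14.2×17.0 = 11018.
q = √11018 = 105 ft²/s.
V₁ = q/y₁ = 37.1 ft/s; Fr₁ = V₁/√(g·y₁) = 3.89.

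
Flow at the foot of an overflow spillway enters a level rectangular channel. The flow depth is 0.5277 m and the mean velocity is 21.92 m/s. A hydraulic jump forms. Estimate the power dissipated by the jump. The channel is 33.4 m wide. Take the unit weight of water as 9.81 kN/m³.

P = 68011 kW

Fr₁ = V₁/√(g·y₁) = 21.92/√(9.81×0.5277) = 9.634.
From the momentum equation for a rectangular channel, y₂/y₁ = ½[√(1 + 8Fr₁²) − 1] = ½[√743.53 − 1] = 13.13.
y₂ = 13.13 × 0.5277 = 6.931 m.
Head loss: ΔE = (y₂ − y₁)³/(4y₁y₂) = (6.931 − 0.5277)³/(4×0.5277×6.931) = 262.5/14.63 = 17.94 m.
q = V₁·y₁ = 21.92 × 0.5277 = 11.57 m²/s. Q = q·b = 11.57 × 33.4 = 386.3 m³/s. P = γ·Q·ΔE = 9.81 × 386.3 × 17.94 = 68011 kW.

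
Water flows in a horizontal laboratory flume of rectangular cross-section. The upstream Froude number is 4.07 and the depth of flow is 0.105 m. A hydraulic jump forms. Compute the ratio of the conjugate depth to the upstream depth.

Fr₁ = 4.07 (given).
Sequent-depth ratio: y₂/y₁ = ½[√(1 + 8Fr₁²) − 1] = ½[√133.5 − 1] = 5.28.

y₂/y₁ = 5.28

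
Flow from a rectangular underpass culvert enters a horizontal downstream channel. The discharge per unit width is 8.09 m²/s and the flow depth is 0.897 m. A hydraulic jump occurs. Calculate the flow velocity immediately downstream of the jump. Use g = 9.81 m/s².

V₂ = 2.36 m/s

V₁ = q/y₁ = 8.09/0.897 = 9.02 m/s. Fr₁ = V₁/√(g·y₁) = 9.02/√(9.81×0.897) = 3.04.
By Bélanger, y₂/y₁ = ½[√(1 + 8Fr₁²) − 1] = ½[√74.95 − 1] = 3.83.
y₂ = 3.83 × 0.897 = 3.43 m.
V₂ = q/y₂ = 8.09/3.43 = 2.36 m/s.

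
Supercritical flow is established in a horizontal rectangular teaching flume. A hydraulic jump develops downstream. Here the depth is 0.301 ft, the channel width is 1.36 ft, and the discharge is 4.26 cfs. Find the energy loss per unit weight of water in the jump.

q = Q/b = 4.26/1.36 = 3.13 ft²/s; V₁ = q/y₁ = 10.4 ft/s. Fr₁ = V₁/√(g·y₁) = 3.34.
From the momentum equation for a rectangular channel, y₂/y₁ = ½[√(1 + 8Fr₁²) − 1] = ½[√90.39 − 1] = 4.25.
y₂ = 4.25 × 0.301 = 1.28 ft.
V₂ = q/y₂ = 3.13/1.28 = 2.45 ft/s. E₁ = y₁ + V₁²/2g = 1.98 ft; E₂ = y₂ + V₂²/2g = 1.37 ft. ΔE = E₁ − E₂ = 0.609 ft.

ΔE = 0.609 ft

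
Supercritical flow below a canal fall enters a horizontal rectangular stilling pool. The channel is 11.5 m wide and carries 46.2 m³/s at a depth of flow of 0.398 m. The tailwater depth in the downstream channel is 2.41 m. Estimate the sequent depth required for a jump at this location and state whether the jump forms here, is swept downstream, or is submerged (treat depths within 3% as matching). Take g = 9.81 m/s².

q = Q/b = 46.2/11.5 = 4.02 m²/s; V₁ = q/y₁ = 10.1 m/s. Fr₁ = V₁/√(g·y₁) = 5.11.
By Bélanger, y₂/y₁ = ½[√(1 + 8Fr₁²) − 1] = ½[√209.8 − 1] = 6.74.
y₂ = 6.74 × 0.398 = 2.68 m.
Tailwater y_tw = 2.41 m: y_tw < y₂, so the jump is swept downstream.

y₂ = 2.68 m; the jump is swept downstream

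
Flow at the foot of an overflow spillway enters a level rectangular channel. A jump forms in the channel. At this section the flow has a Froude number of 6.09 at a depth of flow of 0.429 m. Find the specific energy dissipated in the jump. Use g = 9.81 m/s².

Fr₁ = 6.09 (given).
By Bélanger, y₂/y₁ = ½[√(1 + 8Fr₁²) − 1] = ½[√297.7 − 1] = 8.13.
y₂ = 8.13 × 0.429 = 3.49 m.
Head loss: ΔE = (y₂ − y₁)³/(4y₁y₂) = (3.49 − 0.429)³/(4×0.429×3.49) = 28.6/5.98 = 4.78 m.

ΔE = 4.78 m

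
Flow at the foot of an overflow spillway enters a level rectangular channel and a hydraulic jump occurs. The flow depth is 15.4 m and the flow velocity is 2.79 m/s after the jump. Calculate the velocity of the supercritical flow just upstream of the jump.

Fr₂ = V₂/√(g·y₂) = 2.79/√(9.81×15.4) = 0.227.
From the momentum equation (using Fr₂), y₁/y₂ = ½[√(1 + 8Fr₂²) − 1] = ½[√1.412 − 1] = 0.0942.
y₁ = 0.0942 × 15.4 = 1.45 m.
V₁ = q/y₁ = 43.0/1.45 = 29.6 m/s.

V₁ = 29.6 m/s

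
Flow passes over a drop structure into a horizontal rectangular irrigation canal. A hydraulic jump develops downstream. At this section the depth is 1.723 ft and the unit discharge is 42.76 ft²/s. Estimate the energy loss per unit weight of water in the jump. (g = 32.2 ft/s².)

V₁ = q/y₁ = 42.76/1.723 = 24.82 ft/s. Fr₁ = V₁/√(g·y₁) = 24.82/√(32.2×1.723) = 3.332.
By Bélanger, y₂/y₁ = ½[√(1 + 8Fr₁²) − 1] = ½[√89.808 − 1] = 4.238.
y₂ = 4.238 × 1.723 = 7.303 ft.
Head loss: ΔE = (y₂ − y₁)³/(4y₁y₂) = (7.303 − 1.723)³/(4×1.723×7.303) = 173.7/50.33 = 3.451 ft.

ΔE = 3.451 ft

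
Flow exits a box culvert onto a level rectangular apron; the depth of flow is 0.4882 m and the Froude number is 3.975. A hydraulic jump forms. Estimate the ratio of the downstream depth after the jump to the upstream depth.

Fr₁ = 3.975 (given).
Conjugate-depth relation: y₂/y₁ = ½[√(1 + 8Fr₁²) − 1] = ½[√127.41 − 1] = 5.144.

y₂/y₁ = 5.144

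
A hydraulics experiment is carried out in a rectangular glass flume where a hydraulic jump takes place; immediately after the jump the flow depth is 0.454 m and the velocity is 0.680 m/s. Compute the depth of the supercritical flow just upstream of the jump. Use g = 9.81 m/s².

y₁ = 0.0801 m

Fr₂ = V₂/√(g·y₂) = 0.680/√(9.81×0.454) = 0.322.
Applying the sequent-depth relation in reverse, y₁/y₂ = ½[√(1 + 8Fr₂²) − 1] = ½[√1.831 − 1] = 0.176.
y₁ = 0.176 × 0.454 = 0.0801 m.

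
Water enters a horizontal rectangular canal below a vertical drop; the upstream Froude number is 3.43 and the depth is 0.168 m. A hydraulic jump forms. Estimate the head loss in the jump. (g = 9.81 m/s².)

Fr₁ = 3.43 (given).
By Bélanger, y₂/y₁ = ½[√(1 + 8Fr₁²) − 1] = ½[√95.12 − 1] = 4.38.
y₂ = 4.38 × 0.168 = 0.735 m.
V₁ = Fr₁·√(g·y₁) = 3.43×√(9.81×0.168) = 4.40 m/s; q = V₁·y₁ = 0.740 m²/s. V₂ = q/y₂ = 0.740/0.735 = 1.01 m/s. E₁ = y₁ + V₁²/2g = 1.16 m; E₂ = y₂ + V₂²/2g = 0.787 m. ΔE = E₁ − E₂ = 0.369 m.

ΔE = 0.369 m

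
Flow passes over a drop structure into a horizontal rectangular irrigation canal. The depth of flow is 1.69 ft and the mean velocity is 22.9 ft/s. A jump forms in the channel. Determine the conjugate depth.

Fr₁ = V₁/√(g·y₁) = 22.9/√(32.2×1.69) = 3.10.
By Bélanger, y₂/y₁ = ½[√(1 + 8Fr₁²) − 1] = ½[√78.09 − 1] = 3.92.
y₂ = 3.92 × 1.69 = 6.62 ft.

y₂ = 6.62 ft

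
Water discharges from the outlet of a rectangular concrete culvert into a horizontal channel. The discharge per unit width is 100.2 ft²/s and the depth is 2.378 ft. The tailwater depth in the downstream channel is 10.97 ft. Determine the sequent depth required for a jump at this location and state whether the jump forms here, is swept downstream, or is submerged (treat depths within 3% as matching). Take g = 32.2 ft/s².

y₂ = 15.05 ft; the jump is swept downstream

V₁ = q/y₁ = 100.2/2.378 = 42.14 ft/s. Fr₁ = V₁/√(g·y₁) = 42.14/√(32.2×2.378) = 4.815.
Sequent-depth ratio: y₂/y₁ = ½[√(1 + 8Fr₁²) − 1] = ½[√186.50 − 1] = 6.328.
y₂ = 6.328 × 2.378 = 15.05 ft.
Tailwater y_tw = 10.97 ft: y_tw < y₂, so the jump is swept downstream.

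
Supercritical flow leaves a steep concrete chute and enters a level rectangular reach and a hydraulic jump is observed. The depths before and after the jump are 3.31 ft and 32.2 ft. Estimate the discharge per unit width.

For a rectangular channel the momentum equation gives q² = ½·g·y₁·y₂·(y₁ + y₂) = ½×32.2×3.31×32.2×35.5 = 60934.
q = √60934 = 247 ft²/s.

q = 247 ft²/s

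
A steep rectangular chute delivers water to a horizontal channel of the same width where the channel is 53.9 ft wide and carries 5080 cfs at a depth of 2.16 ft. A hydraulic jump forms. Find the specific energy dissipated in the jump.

ΔE = 16.2 ft

q = Q/b = 5080/53.9 = 94.2 ft²/s; V₁ = q/y₁ = 43.6 ft/s. Fr₁ = V₁/√(g·y₁) = 5.23.
Sequent-depth ratio: y₂/y₁ = ½[√(1 + 8Fr₁²) − 1] = ½[√220.0 − 1] = 6.92.
y₂ = 6.92 × 2.16 = 14.9 ft.
Head loss: ΔE = (y₂ − y₁)³/(4y₁y₂) = (14.9 − 2.16)³/(4×2.16×14.9) = 2087/129 = 16.2 ft.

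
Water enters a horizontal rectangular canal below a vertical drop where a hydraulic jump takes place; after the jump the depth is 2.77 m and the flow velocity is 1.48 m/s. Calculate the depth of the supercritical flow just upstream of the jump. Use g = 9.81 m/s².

Fr₂ = V₂/√(g·y₂) = 1.48/√(9.81×2.77) = 0.284.
Since the conjugate-depth ratio holds either way, y₁/y₂ = ½[√(1 + 8Fr₂²) − 1] = ½[√1.645 − 1] = 0.141.
y₁ = 0.141 × 2.77 = 0.391 m.

y₁ = 0.391 m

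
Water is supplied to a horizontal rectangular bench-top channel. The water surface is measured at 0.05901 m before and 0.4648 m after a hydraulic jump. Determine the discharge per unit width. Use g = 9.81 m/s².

q = 0.2655 m²/s

For a rectangular channel the momentum equation gives q² = ½·g·y₁·y₂·(y₁ + y₂) = ½×9.81×0.05901×0.4648×0.5238 = 0.07047.
q = √0.07047 = 0.2655 m²/s.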